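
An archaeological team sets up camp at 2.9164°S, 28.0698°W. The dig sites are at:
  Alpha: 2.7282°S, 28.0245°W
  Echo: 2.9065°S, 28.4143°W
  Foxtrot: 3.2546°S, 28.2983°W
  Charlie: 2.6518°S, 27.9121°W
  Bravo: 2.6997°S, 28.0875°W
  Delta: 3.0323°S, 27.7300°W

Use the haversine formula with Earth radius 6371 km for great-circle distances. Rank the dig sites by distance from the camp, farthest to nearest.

Computing each great-circle distance from 2.9164°S, 28.0698°W:
Foxtrot 3.2546°S, 28.2983°W: 45.4 km
Delta 3.0323°S, 27.7300°W: 39.9 km
Echo 2.9065°S, 28.4143°W: 38.3 km
Charlie 2.6518°S, 27.9121°W: 34.2 km
Bravo 2.6997°S, 28.0875°W: 24.2 km
Alpha 2.7282°S, 28.0245°W: 21.5 km

Foxtrot, Delta, Echo, Charlie, Bravo, Alpha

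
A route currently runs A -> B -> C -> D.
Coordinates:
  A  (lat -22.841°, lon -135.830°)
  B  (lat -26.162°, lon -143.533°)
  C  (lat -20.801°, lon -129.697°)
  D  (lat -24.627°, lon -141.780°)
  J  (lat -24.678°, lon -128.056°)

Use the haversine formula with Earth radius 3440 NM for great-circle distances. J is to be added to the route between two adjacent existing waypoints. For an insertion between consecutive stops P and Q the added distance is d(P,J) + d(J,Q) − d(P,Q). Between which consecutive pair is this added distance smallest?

between B and C

Added distance for inserting J between each consecutive pair:
A–B: 819.0 NM
B–C: 266.9 NM
C–D: 291.3 NM
Smallest added distance is 266.9 NM, inserting between B and C.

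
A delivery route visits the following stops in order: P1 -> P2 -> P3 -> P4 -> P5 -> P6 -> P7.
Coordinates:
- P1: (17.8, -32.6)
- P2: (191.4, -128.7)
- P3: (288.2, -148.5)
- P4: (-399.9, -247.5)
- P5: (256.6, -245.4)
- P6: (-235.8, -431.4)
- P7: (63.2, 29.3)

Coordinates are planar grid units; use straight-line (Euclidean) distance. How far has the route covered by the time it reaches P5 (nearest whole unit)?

Leg distances:
P1→P2: 198.4  (cumulative 198.4)
P2→P3: 98.8  (cumulative 297.2)
P3→P4: 695.2  (cumulative 992.4)
P4→P5: 656.5  (cumulative 1648.9)
Cumulative distance at P5 ≈ 1649.

1649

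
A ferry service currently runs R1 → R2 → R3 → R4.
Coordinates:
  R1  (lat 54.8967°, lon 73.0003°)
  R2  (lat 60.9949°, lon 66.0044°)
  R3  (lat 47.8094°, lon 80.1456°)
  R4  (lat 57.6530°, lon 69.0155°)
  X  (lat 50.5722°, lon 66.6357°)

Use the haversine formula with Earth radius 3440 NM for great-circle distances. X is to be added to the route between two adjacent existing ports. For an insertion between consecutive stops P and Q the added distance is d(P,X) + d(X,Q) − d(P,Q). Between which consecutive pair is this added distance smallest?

between R2 and R3

Added distance for inserting X between each consecutive pair:
R1–R2: 545.5 NM
R2–R3: 251.8 NM
R3–R4: 273.5 NM
Smallest added distance is 251.8 NM, inserting between R2 and R3.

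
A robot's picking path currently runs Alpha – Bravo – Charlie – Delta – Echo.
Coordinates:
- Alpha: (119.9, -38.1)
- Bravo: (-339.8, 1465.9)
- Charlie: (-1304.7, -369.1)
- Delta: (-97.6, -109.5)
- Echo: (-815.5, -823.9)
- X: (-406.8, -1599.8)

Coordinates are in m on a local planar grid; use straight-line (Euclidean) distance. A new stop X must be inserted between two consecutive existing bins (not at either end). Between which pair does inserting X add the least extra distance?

Added distance for inserting X between each consecutive pair:
Alpha–Bravo: 3141.9 m
Bravo–Charlie: 2516.6 m
Charlie–Delta: 1810.8 m
Delta–Echo: 1386.2 m
Smallest added distance is 1386.2 m, inserting between Delta and Echo.

between Delta and Echo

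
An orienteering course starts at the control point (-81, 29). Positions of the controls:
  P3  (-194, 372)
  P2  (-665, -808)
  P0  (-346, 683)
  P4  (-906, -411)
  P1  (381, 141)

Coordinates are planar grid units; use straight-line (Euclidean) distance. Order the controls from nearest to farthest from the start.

Distance from the start at (-81, 29) to each:
P3 (-194, 372): 361.1
P1 (381, 141): 475.4
P0 (-346, 683): 705.6
P4 (-906, -411): 935.0
P2 (-665, -808): 1020.6

P3, P1, P0, P4, P2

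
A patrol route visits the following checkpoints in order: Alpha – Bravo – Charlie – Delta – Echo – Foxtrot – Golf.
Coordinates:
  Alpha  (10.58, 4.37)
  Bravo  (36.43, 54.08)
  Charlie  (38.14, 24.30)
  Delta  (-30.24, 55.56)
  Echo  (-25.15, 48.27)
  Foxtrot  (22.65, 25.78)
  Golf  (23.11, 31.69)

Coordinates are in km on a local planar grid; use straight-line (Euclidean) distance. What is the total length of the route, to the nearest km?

229 km

Leg distances:
Alpha→Bravo: 56.0 km  (cumulative 56.0 km)
Bravo→Charlie: 29.8 km  (cumulative 85.9 km)
Charlie→Delta: 75.2 km  (cumulative 161.0 km)
Delta→Echo: 8.9 km  (cumulative 169.9 km)
Echo→Foxtrot: 52.8 km  (cumulative 222.8 km)
Foxtrot→Golf: 5.9 km  (cumulative 228.7 km)
Total route length ≈ 229 km.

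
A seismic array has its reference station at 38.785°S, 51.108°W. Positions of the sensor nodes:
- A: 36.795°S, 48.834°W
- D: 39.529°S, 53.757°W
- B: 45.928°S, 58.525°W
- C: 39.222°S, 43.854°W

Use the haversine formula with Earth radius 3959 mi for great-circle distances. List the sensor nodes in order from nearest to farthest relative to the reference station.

D, A, C, B

Distance from the reference station at 38.785°S, 51.108°W to each:
D 39.529°S, 53.757°W: 150.9 mi
A 36.795°S, 48.834°W: 185.3 mi
C 39.222°S, 43.854°W: 390.6 mi
B 45.928°S, 58.525°W: 621.5 mi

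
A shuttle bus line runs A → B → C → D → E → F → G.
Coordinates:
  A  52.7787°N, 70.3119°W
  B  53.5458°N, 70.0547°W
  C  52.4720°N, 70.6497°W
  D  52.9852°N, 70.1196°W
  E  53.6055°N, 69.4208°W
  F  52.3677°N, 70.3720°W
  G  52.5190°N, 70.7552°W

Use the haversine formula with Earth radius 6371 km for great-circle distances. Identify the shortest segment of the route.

F–G

Leg distances:
A→B: 87.0 km
B→C: 125.9 km
C→D: 67.3 km
D→E: 83.2 km
E→F: 151.6 km
F→G: 30.9 km
The shortest leg is F–G at 30.9 km.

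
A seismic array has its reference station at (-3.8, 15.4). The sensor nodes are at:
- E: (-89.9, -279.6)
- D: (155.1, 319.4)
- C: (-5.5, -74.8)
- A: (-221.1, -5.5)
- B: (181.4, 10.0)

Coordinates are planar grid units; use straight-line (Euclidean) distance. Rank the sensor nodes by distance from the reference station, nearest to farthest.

C, B, A, E, D

Computing each straight-line distance from (-3.8, 15.4):
C (-5.5, -74.8): 90.2
B (181.4, 10.0): 185.3
A (-221.1, -5.5): 218.3
E (-89.9, -279.6): 307.3
D (155.1, 319.4): 343.0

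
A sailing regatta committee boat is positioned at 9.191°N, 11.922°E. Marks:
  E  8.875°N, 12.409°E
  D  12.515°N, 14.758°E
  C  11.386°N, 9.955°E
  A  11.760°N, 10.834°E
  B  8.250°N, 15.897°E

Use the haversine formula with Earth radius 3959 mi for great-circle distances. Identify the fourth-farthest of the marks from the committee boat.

Distances from the committee boat (9.191°N, 11.922°E):
D: 299.6 mi
B: 279.2 mi
C: 202.2 mi
A: 192.3 mi
E: 39.8 mi
The fourth-farthest is A at 192.3 mi.

A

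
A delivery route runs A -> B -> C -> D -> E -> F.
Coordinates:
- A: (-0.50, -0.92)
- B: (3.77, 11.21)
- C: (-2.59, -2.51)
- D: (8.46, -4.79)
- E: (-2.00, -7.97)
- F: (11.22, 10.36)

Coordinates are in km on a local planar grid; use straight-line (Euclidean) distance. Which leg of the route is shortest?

Leg distances:
A→B: 12.9 km
B→C: 15.1 km
C→D: 11.3 km
D→E: 10.9 km
E→F: 22.6 km
The shortest leg is D–E at 10.9 km.

D–E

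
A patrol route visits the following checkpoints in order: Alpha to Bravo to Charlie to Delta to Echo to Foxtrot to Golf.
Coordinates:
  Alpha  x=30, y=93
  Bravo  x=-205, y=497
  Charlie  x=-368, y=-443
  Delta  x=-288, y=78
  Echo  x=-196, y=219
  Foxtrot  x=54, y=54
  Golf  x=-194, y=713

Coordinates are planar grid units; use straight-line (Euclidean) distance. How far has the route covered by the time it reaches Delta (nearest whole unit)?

Leg distances:
Alpha→Bravo: 467.4  (cumulative 467.4)
Bravo→Charlie: 954.0  (cumulative 1421.4)
Charlie→Delta: 527.1  (cumulative 1948.5)
Cumulative distance at Delta ≈ 1949.

1949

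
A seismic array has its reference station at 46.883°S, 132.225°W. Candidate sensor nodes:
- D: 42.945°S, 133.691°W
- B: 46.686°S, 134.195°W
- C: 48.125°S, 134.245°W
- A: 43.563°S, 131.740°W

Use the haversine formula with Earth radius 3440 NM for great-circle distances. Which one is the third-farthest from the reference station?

Distance to each, sorted:
D: 244.5 NM
A: 200.4 NM
C: 110.8 NM
B: 81.8 NM
The third-farthest is C at 110.8 NM.

C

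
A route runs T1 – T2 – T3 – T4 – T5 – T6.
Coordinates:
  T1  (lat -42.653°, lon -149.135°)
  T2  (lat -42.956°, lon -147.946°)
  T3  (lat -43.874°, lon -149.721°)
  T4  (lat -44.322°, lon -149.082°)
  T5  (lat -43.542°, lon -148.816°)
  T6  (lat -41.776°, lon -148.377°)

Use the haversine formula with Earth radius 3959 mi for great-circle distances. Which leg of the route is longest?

Leg distances:
T1→T2: 63.8 mi
T2→T3: 109.4 mi
T3→T4: 44.3 mi
T4→T5: 55.5 mi
T5→T6: 124.0 mi
The longest leg is T5–T6 at 124.0 mi.

T5–T6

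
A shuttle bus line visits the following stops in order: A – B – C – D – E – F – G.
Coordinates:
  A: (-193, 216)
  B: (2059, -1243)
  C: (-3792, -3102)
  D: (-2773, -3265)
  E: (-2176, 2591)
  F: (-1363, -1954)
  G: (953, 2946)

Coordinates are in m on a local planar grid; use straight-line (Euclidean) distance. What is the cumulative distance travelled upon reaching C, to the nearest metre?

8823 m

Leg distances:
A→B: 2683.3 m  (cumulative 2683.3 m)
B→C: 6139.2 m  (cumulative 8822.5 m)
Cumulative distance at C ≈ 8823 m.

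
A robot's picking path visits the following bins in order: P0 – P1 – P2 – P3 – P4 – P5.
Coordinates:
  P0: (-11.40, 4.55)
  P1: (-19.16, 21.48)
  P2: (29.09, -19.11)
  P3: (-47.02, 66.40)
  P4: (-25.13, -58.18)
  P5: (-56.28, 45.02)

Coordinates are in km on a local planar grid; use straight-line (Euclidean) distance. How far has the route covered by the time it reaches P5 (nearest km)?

Leg distances:
P0→P1: 18.6 km  (cumulative 18.6 km)
P1→P2: 63.1 km  (cumulative 81.7 km)
P2→P3: 114.5 km  (cumulative 196.2 km)
P3→P4: 126.5 km  (cumulative 322.6 km)
P4→P5: 107.8 km  (cumulative 430.4 km)
Cumulative distance at P5 ≈ 430 km.

430 km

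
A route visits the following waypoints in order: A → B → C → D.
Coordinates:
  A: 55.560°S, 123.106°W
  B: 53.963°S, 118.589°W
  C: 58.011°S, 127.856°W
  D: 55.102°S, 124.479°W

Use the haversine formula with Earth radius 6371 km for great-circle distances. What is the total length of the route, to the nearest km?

1454 km

Leg distances:
A→B: 339.8 km  (cumulative 339.8 km)
B→C: 730.3 km  (cumulative 1070.1 km)
C→D: 383.9 km  (cumulative 1454.0 km)
Total route length ≈ 1454 km.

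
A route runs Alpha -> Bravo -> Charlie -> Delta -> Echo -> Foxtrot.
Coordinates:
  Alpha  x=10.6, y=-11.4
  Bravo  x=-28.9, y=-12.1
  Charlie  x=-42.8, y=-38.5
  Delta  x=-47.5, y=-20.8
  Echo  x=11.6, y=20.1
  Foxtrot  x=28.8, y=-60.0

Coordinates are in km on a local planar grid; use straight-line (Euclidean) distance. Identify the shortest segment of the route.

Charlie–Delta

Leg distances:
Alpha→Bravo: 39.5 km
Bravo→Charlie: 29.8 km
Charlie→Delta: 18.3 km
Delta→Echo: 71.9 km
Echo→Foxtrot: 81.9 km
The shortest leg is Charlie–Delta at 18.3 km.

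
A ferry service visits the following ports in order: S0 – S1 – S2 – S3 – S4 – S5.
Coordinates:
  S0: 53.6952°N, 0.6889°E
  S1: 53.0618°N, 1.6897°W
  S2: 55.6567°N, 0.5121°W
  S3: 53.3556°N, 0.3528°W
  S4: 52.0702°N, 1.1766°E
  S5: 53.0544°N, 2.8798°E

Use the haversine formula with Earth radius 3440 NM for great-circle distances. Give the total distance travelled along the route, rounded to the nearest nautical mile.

Leg distances:
S0→S1: 93.3 NM  (cumulative 93.3 NM)
S1→S2: 161.1 NM  (cumulative 254.4 NM)
S2→S3: 138.3 NM  (cumulative 392.7 NM)
S3→S4: 95.1 NM  (cumulative 487.8 NM)
S4→S5: 85.8 NM  (cumulative 573.6 NM)
Total route length ≈ 574 NM.

574 NM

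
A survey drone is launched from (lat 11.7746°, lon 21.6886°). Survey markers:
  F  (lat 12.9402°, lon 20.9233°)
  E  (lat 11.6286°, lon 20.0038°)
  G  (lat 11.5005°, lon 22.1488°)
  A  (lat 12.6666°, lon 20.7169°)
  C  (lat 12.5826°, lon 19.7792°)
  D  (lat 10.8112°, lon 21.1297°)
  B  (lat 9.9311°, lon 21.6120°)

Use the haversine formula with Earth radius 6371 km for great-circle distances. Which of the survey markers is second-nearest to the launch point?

D

Distances from the launch point ((lat 11.7746°, lon 21.6886°)):
G: 58.7 km
D: 123.2 km
A: 144.9 km
F: 154.0 km
E: 184.2 km
B: 205.2 km
C: 226.1 km
The second-nearest is D at 123.2 km.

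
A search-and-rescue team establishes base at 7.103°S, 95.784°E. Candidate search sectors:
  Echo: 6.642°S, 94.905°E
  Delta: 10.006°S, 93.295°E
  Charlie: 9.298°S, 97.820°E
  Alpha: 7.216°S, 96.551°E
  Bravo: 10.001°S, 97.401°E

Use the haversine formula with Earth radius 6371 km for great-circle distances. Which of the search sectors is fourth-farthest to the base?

Distances from the base (7.103°S, 95.784°E):
Delta: 423.2 km
Bravo: 368.0 km
Charlie: 331.3 km
Echo: 109.7 km
Alpha: 85.5 km
The fourth-farthest is Echo at 109.7 km.

Echo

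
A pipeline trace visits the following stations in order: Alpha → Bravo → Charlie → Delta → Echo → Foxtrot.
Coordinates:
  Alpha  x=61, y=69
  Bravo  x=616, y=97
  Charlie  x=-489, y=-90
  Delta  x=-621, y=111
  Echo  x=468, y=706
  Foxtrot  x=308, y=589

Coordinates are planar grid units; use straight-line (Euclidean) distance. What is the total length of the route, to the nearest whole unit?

Leg distances:
Alpha→Bravo: 555.7  (cumulative 555.7)
Bravo→Charlie: 1120.7  (cumulative 1676.4)
Charlie→Delta: 240.5  (cumulative 1916.9)
Delta→Echo: 1240.9  (cumulative 3157.8)
Echo→Foxtrot: 198.2  (cumulative 3356.0)
Total route length ≈ 3356.

3356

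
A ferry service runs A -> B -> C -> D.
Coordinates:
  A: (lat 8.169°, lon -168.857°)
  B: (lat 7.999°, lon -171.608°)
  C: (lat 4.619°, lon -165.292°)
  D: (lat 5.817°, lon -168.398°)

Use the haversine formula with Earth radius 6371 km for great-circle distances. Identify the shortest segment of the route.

A–B

Leg distances:
A→B: 303.4 km
B→C: 792.7 km
C→D: 368.8 km
The shortest leg is A–B at 303.4 km.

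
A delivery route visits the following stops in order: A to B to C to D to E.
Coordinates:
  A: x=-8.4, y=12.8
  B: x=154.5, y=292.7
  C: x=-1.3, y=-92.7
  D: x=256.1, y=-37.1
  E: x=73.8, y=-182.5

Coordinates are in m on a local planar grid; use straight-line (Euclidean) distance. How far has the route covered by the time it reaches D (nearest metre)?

1003 m

Leg distances:
A→B: 323.9 m  (cumulative 323.9 m)
B→C: 415.7 m  (cumulative 739.6 m)
C→D: 263.3 m  (cumulative 1002.9 m)
Cumulative distance at D ≈ 1003 m.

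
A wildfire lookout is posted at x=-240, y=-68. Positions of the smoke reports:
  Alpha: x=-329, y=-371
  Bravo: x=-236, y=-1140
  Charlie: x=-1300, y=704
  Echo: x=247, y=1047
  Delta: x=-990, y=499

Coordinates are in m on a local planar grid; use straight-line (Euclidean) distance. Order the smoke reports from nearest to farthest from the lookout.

Alpha, Delta, Bravo, Echo, Charlie

Computing each straight-line distance from x=-240, y=-68:
Alpha x=-329, y=-371: 315.8 m
Delta x=-990, y=499: 940.2 m
Bravo x=-236, y=-1140: 1072.0 m
Echo x=247, y=1047: 1216.7 m
Charlie x=-1300, y=704: 1311.3 m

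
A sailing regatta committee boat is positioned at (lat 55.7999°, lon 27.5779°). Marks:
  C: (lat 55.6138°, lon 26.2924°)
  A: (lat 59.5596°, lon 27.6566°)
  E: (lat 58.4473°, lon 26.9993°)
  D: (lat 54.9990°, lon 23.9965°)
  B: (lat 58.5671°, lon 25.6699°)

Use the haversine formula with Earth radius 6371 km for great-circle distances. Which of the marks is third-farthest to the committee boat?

E

Distances from the committee boat ((lat 55.7999°, lon 27.5779°)):
A: 418.1 km
B: 328.4 km
E: 296.4 km
D: 243.0 km
C: 83.2 km
The third-farthest is E at 296.4 km.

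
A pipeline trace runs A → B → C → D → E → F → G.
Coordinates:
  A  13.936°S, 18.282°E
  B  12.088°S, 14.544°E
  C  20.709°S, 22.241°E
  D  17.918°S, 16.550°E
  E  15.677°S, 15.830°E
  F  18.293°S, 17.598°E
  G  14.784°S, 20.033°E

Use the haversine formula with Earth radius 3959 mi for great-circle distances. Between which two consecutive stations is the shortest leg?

Leg distances:
A→B: 282.2 mi
B→C: 783.9 mi
C→D: 418.2 mi
D→E: 162.0 mi
E→F: 215.2 mi
F→G: 291.2 mi
The shortest leg is D–E at 162.0 mi.

D–E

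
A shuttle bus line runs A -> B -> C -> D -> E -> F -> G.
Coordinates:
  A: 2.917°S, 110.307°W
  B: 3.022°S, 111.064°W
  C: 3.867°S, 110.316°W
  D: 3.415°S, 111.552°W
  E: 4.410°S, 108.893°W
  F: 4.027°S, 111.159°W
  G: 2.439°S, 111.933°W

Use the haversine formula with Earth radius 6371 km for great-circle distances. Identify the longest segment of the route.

D–E

Leg distances:
A→B: 84.9 km
B→C: 125.4 km
C→D: 146.1 km
D→E: 315.0 km
E→F: 254.9 km
F→G: 196.4 km
The longest leg is D–E at 315.0 km.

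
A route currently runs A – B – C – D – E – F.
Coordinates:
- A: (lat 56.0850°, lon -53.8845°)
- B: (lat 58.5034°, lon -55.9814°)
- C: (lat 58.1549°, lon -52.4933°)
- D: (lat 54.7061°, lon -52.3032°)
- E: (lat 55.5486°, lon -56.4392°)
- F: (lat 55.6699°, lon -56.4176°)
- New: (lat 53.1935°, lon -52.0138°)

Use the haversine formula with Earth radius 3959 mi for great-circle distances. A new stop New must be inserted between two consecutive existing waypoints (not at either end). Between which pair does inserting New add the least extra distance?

between D and E

Added distance for inserting New between each consecutive pair:
A–B: 426.5 mi
B–C: 612.2 mi
C–D: 210.1 mi
D–E: 172.9 mi
E–F: 478.9 mi
Smallest added distance is 172.9 mi, inserting between D and E.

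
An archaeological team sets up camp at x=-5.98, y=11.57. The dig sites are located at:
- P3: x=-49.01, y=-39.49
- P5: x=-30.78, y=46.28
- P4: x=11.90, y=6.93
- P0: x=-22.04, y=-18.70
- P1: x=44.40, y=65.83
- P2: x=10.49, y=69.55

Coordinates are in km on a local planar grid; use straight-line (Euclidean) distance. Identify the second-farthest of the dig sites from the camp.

P3

Distances from the camp (x=-5.98, y=11.57):
P1: 74.0 km
P3: 66.8 km
P2: 60.3 km
P5: 42.7 km
P0: 34.3 km
P4: 18.5 km
The second-farthest is P3 at 66.8 km.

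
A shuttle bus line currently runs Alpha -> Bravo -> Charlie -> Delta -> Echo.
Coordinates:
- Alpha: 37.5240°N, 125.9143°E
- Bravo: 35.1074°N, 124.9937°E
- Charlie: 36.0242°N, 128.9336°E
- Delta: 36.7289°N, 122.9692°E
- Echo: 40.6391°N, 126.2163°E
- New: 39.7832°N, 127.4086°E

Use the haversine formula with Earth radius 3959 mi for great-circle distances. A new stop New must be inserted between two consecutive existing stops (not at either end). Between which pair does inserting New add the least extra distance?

Added distance for inserting New between each consecutive pair:
Alpha–Bravo: 350.2 mi
Bravo–Charlie: 391.5 mi
Charlie–Delta: 257.6 mi
Delta–Echo: 84.6 mi
Smallest added distance is 84.6 mi, inserting between Delta and Echo.

between Delta and Echo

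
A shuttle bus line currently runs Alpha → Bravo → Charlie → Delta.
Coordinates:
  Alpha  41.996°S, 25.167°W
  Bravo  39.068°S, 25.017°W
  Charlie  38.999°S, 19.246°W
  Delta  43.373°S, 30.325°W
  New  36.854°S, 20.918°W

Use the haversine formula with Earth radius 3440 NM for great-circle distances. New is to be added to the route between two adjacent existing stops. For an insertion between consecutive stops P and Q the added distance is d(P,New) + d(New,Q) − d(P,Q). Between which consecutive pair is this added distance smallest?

Added distance for inserting New between each consecutive pair:
Alpha–Bravo: 425.4 NM
Bravo–Charlie: 117.2 NM
Charlie–Delta: 168.7 NM
Smallest added distance is 117.2 NM, inserting between Bravo and Charlie.

between Bravo and Charlie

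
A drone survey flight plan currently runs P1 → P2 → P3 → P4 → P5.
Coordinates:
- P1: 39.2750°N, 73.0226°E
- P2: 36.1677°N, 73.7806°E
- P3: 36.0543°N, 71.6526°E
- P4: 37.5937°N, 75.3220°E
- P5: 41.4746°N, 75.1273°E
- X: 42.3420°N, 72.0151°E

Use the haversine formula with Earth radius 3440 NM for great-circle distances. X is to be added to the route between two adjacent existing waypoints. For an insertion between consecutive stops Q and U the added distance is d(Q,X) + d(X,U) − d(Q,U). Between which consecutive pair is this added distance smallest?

between P4 and P5

Added distance for inserting X between each consecutive pair:
P1–P2: 379.4 NM
P2–P3: 654.1 NM
P3–P4: 501.9 NM
P4–P5: 238.4 NM
Smallest added distance is 238.4 NM, inserting between P4 and P5.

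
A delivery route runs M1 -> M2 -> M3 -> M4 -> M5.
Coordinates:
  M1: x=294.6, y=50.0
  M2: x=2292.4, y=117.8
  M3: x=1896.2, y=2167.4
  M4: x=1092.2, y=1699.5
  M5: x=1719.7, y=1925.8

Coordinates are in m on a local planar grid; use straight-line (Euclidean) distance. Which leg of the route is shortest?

Leg distances:
M1→M2: 1999.0 m
M2→M3: 2087.5 m
M3→M4: 930.2 m
M4→M5: 667.1 m
The shortest leg is M4–M5 at 667.1 m.

M4–M5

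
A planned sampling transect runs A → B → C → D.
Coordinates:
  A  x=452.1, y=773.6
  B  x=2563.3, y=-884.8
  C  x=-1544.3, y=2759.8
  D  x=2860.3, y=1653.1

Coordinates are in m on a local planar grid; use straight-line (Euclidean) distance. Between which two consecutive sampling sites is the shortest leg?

Leg distances:
A→B: 2684.7 m
B→C: 5491.4 m
C→D: 4541.5 m
The shortest leg is A–B at 2684.7 m.

A–B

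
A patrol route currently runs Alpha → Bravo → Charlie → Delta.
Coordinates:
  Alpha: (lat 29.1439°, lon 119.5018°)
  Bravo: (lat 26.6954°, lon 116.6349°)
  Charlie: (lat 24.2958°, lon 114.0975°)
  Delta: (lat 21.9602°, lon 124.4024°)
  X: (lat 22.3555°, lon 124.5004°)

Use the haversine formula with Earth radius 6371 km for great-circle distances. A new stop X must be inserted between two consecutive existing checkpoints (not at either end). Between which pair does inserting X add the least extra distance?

Added distance for inserting X between each consecutive pair:
Alpha–Bravo: 1444.0 km
Bravo–Charlie: 1645.0 km
Charlie–Delta: 43.7 km
Smallest added distance is 43.7 km, inserting between Charlie and Delta.

between Charlie and Delta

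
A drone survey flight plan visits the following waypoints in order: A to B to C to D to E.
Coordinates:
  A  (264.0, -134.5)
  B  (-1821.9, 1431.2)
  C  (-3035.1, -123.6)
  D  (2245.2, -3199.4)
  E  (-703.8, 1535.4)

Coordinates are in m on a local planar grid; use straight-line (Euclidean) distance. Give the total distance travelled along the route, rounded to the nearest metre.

16269 m

Leg distances:
A→B: 2608.1 m  (cumulative 2608.1 m)
B→C: 1972.1 m  (cumulative 4580.3 m)
C→D: 6110.8 m  (cumulative 10691.1 m)
D→E: 5578.1 m  (cumulative 16269.2 m)
Total route length ≈ 16269 m.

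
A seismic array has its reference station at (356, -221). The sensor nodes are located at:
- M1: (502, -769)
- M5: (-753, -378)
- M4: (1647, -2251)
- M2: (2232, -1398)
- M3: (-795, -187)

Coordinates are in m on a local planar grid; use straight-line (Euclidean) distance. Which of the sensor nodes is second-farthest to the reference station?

Distances from the reference station ((356, -221)):
M4: 2405.7 m
M2: 2214.7 m
M3: 1151.5 m
M5: 1120.1 m
M1: 567.1 m
The second-farthest is M2 at 2214.7 m.

M2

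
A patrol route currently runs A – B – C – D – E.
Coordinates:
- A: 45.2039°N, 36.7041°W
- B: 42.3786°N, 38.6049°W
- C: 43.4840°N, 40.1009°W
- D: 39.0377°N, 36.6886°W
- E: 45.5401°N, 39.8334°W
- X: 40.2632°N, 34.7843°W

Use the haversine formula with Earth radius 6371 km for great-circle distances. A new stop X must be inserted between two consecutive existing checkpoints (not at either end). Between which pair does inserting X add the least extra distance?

Added distance for inserting X between each consecutive pair:
A–B: 618.4 km
B–C: 790.6 km
C–D: 209.1 km
D–E: 160.9 km
Smallest added distance is 160.9 km, inserting between D and E.

between D and E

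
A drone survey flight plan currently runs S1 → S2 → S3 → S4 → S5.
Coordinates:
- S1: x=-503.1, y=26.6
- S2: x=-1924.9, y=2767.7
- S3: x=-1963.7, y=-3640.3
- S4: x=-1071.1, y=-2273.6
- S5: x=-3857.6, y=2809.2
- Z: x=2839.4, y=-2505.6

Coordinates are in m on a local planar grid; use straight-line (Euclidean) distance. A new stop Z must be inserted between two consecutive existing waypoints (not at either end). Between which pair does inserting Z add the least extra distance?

between S2 and S3

Added distance for inserting Z between each consecutive pair:
S1–S2: 8212.2 m
S2–S3: 5634.0 m
S3–S4: 7220.3 m
S4–S5: 6670.5 m
Smallest added distance is 5634.0 m, inserting between S2 and S3.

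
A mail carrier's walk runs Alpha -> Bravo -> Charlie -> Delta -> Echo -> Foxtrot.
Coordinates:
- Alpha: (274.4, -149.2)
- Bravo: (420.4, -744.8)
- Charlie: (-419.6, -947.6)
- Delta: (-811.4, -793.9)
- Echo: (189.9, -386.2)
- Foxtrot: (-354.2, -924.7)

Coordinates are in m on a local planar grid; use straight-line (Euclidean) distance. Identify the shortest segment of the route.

Charlie–Delta

Leg distances:
Alpha→Bravo: 613.2 m
Bravo→Charlie: 864.1 m
Charlie→Delta: 420.9 m
Delta→Echo: 1081.1 m
Echo→Foxtrot: 765.5 m
The shortest leg is Charlie–Delta at 420.9 m.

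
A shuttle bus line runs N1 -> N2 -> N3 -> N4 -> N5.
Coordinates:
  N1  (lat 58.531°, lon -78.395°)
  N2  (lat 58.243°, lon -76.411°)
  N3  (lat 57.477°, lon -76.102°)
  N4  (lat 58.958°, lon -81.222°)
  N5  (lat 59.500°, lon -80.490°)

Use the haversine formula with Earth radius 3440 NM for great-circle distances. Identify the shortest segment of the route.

N4–N5

Leg distances:
N1→N2: 64.8 NM
N2→N3: 47.0 NM
N3→N4: 184.6 NM
N4→N5: 39.6 NM
The shortest leg is N4–N5 at 39.6 NM.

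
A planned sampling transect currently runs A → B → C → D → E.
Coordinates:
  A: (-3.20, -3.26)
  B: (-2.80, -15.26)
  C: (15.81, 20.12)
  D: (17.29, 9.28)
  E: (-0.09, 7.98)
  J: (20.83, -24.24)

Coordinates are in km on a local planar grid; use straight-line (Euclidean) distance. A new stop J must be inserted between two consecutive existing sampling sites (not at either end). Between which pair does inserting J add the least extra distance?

between B and C

Added distance for inserting J between each consecutive pair:
A–B: 45.2 km
B–C: 29.9 km
C–D: 67.4 km
D–E: 54.7 km
Smallest added distance is 29.9 km, inserting between B and C.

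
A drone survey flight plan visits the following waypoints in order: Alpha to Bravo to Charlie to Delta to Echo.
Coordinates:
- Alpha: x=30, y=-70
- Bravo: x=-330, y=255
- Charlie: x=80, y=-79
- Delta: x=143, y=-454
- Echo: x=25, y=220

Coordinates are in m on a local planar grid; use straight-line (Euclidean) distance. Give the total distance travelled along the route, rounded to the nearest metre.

Leg distances:
Alpha→Bravo: 485.0 m  (cumulative 485.0 m)
Bravo→Charlie: 528.8 m  (cumulative 1013.8 m)
Charlie→Delta: 380.3 m  (cumulative 1394.1 m)
Delta→Echo: 684.3 m  (cumulative 2078.3 m)
Total route length ≈ 2078 m.

2078 m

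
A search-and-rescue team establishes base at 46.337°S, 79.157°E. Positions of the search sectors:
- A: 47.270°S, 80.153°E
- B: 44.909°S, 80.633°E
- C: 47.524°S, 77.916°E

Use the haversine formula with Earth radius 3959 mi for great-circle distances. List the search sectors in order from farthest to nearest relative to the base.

Computing each great-circle distance from 46.337°S, 79.157°E:
B 44.909°S, 80.633°E: 121.7 mi
C 47.524°S, 77.916°E: 100.8 mi
A 47.270°S, 80.153°E: 79.8 mi

B, C, A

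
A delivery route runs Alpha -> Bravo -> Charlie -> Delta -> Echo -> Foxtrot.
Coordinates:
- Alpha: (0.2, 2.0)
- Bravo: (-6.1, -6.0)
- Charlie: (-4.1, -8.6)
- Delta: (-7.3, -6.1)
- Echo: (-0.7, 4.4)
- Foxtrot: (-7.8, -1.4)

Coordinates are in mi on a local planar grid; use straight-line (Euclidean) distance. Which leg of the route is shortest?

Bravo–Charlie

Leg distances:
Alpha→Bravo: 10.2 mi
Bravo→Charlie: 3.3 mi
Charlie→Delta: 4.1 mi
Delta→Echo: 12.4 mi
Echo→Foxtrot: 9.2 mi
The shortest leg is Bravo–Charlie at 3.3 mi.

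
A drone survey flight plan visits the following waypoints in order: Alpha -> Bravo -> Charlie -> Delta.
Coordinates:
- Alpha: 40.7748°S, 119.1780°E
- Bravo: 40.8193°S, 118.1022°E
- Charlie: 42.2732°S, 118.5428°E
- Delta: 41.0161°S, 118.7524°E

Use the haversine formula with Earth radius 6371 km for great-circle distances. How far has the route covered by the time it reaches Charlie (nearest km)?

256 km

Leg distances:
Alpha→Bravo: 90.7 km  (cumulative 90.7 km)
Bravo→Charlie: 165.8 km  (cumulative 256.5 km)
Cumulative distance at Charlie ≈ 256 km.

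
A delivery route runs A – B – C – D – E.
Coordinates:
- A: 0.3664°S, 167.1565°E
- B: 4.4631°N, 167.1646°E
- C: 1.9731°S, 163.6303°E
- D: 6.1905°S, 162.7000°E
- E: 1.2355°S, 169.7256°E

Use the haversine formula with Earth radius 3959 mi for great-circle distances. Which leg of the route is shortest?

C–D

Leg distances:
A→B: 333.7 mi
B→C: 507.3 mi
C→D: 298.4 mi
D→E: 593.1 mi
The shortest leg is C–D at 298.4 mi.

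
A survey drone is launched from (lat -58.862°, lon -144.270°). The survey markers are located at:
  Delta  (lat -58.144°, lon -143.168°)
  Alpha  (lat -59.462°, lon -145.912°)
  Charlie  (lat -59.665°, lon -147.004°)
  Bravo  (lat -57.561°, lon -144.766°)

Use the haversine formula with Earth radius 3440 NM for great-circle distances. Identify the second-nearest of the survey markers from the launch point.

Alpha

Distances from the launch point ((lat -58.862°, lon -144.270°)):
Delta: 55.3 NM
Alpha: 62.1 NM
Bravo: 79.7 NM
Charlie: 96.7 NM
The second-nearest is Alpha at 62.1 NM.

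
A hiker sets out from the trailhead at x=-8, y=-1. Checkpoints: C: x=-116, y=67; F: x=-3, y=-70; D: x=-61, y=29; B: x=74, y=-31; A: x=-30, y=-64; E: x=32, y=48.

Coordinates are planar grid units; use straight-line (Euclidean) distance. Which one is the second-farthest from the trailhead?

B

Distances from the trailhead (x=-8, y=-1):
C: 127.6
B: 87.3
F: 69.2
A: 66.7
E: 63.3
D: 60.9
The second-farthest is B at 87.3.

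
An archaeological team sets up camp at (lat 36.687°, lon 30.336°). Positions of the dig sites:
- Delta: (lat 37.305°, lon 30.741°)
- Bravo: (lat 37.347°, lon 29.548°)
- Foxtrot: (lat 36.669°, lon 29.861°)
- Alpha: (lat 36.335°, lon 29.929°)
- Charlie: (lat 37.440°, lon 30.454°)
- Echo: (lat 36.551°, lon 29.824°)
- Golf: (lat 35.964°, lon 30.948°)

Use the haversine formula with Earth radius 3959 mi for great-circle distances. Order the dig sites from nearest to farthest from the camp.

Foxtrot, Echo, Alpha, Delta, Charlie, Golf, Bravo

Distances from the camp:
Foxtrot (lat 36.669°, lon 29.861°): 26.4 mi
Echo (lat 36.551°, lon 29.824°): 29.9 mi
Alpha (lat 36.335°, lon 29.929°): 33.2 mi
Delta (lat 37.305°, lon 30.741°): 48.2 mi
Charlie (lat 37.440°, lon 30.454°): 52.4 mi
Golf (lat 35.964°, lon 30.948°): 60.5 mi
Bravo (lat 37.347°, lon 29.548°): 63.0 mi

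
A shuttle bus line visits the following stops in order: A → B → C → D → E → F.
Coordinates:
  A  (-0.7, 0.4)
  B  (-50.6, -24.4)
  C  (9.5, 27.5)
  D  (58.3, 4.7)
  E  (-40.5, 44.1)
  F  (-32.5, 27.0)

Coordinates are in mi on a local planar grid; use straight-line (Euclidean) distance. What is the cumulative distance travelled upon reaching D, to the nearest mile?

189 mi

Leg distances:
A→B: 55.7 mi  (cumulative 55.7 mi)
B→C: 79.4 mi  (cumulative 135.1 mi)
C→D: 53.9 mi  (cumulative 189.0 mi)
Cumulative distance at D ≈ 189 mi.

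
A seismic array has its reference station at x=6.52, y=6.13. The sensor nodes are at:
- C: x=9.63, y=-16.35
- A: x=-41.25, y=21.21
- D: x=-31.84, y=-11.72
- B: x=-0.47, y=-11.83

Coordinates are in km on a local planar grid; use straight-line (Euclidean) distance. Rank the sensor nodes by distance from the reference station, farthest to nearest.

Distance from the reference station at x=6.52, y=6.13 to each:
A x=-41.25, y=21.21: 50.1 km
D x=-31.84, y=-11.72: 42.3 km
C x=9.63, y=-16.35: 22.7 km
B x=-0.47, y=-11.83: 19.3 km

A, D, C, B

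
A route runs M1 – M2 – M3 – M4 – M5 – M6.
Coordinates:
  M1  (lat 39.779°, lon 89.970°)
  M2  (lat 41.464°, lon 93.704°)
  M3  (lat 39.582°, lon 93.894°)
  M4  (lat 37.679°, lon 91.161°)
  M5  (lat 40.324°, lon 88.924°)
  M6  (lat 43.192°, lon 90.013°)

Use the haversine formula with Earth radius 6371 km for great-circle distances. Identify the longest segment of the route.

Leg distances:
M1→M2: 366.6 km
M2→M3: 209.9 km
M3→M4: 318.0 km
M4→M5: 351.9 km
M5→M6: 331.4 km
The longest leg is M1–M2 at 366.6 km.

M1–M2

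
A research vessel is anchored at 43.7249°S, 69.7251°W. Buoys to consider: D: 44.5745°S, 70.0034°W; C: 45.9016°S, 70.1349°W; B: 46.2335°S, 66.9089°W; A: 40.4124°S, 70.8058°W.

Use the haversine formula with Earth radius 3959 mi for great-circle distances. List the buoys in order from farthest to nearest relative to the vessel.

A, B, C, D

Distances from the vessel:
A 40.4124°S, 70.8058°W: 235.5 mi
B 46.2335°S, 66.9089°W: 221.3 mi
C 45.9016°S, 70.1349°W: 151.7 mi
D 44.5745°S, 70.0034°W: 60.3 mi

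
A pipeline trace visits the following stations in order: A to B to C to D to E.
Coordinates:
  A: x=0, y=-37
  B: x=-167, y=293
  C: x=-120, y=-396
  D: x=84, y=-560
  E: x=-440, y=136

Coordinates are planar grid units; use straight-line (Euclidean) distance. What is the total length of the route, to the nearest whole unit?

2193

Leg distances:
A→B: 369.8  (cumulative 369.8)
B→C: 690.6  (cumulative 1060.5)
C→D: 261.7  (cumulative 1322.2)
D→E: 871.2  (cumulative 2193.4)
Total route length ≈ 2193.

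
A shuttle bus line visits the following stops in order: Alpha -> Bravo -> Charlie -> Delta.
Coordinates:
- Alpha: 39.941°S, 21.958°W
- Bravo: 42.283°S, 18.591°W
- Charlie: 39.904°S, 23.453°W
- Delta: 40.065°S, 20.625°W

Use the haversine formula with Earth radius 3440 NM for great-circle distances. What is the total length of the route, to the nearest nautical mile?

600 NM

Leg distances:
Alpha→Bravo: 207.3 NM  (cumulative 207.3 NM)
Bravo→Charlie: 262.2 NM  (cumulative 469.5 NM)
Charlie→Delta: 130.5 NM  (cumulative 599.9 NM)
Total route length ≈ 600 NM.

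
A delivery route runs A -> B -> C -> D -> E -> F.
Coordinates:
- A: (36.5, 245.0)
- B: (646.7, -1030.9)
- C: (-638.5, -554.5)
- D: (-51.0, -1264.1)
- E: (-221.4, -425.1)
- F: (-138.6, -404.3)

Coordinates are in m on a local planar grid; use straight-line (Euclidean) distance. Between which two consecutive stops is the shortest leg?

Leg distances:
A→B: 1414.3 m
B→C: 1370.7 m
C→D: 921.2 m
D→E: 856.1 m
E→F: 85.4 m
The shortest leg is E–F at 85.4 m.

E–F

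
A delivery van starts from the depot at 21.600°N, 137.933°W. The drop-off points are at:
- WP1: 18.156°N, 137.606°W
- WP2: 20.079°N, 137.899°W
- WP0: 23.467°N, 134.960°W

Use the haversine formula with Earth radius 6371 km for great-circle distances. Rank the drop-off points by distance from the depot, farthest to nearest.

WP1, WP0, WP2

Computing each great-circle distance from 21.600°N, 137.933°W:
WP1 18.156°N, 137.606°W: 384.5 km
WP0 23.467°N, 134.960°W: 369.2 km
WP2 20.079°N, 137.899°W: 169.2 km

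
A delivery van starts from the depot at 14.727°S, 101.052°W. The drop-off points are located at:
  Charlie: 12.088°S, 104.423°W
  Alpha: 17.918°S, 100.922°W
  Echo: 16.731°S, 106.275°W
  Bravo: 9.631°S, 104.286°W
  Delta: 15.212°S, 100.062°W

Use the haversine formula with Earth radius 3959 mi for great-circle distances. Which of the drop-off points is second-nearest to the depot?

Alpha

Distance to each, sorted:
Delta: 74.1 mi
Alpha: 220.7 mi
Charlie: 290.8 mi
Echo: 373.9 mi
Bravo: 414.3 mi
The second-nearest is Alpha at 220.7 mi.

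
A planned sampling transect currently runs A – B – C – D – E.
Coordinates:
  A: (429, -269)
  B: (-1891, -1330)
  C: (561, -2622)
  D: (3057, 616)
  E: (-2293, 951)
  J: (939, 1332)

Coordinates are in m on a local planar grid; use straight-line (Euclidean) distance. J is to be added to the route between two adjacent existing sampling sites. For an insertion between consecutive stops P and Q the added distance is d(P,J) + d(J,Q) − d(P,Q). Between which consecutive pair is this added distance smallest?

Added distance for inserting J between each consecutive pair:
A–B: 3014.4 m
B–C: 5085.7 m
C–D: 2119.4 m
D–E: 129.7 m
Smallest added distance is 129.7 m, inserting between D and E.

between D and E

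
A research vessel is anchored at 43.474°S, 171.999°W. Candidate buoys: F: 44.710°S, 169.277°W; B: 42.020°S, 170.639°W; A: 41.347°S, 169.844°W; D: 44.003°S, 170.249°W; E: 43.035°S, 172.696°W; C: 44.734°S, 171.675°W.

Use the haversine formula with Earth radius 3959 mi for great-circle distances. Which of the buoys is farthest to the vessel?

A

Distance to each, sorted:
A: 183.5 mi
F: 159.8 mi
B: 121.9 mi
D: 94.7 mi
C: 88.5 mi
E: 46.4 mi
The farthest is A at 183.5 mi.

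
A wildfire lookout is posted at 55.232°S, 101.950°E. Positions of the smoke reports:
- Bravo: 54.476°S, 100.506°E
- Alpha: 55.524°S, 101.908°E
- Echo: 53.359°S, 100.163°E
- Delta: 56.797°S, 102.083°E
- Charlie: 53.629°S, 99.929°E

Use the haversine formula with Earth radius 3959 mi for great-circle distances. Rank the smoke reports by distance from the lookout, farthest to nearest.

Echo, Charlie, Delta, Bravo, Alpha

Computing each great-circle distance from 55.232°S, 101.950°E:
Echo 53.359°S, 100.163°E: 148.1 mi
Charlie 53.629°S, 99.929°E: 137.3 mi
Delta 56.797°S, 102.083°E: 108.3 mi
Bravo 54.476°S, 100.506°E: 77.6 mi
Alpha 55.524°S, 101.908°E: 20.2 mi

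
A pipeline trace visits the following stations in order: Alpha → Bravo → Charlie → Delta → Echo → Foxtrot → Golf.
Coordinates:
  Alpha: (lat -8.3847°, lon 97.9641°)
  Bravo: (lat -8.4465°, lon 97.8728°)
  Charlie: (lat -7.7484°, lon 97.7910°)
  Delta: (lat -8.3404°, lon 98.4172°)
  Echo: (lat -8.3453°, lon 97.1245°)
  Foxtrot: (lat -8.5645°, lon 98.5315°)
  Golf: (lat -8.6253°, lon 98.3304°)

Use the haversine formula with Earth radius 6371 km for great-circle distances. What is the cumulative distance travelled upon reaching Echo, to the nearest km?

Leg distances:
Alpha→Bravo: 12.2 km  (cumulative 12.2 km)
Bravo→Charlie: 78.1 km  (cumulative 90.3 km)
Charlie→Delta: 95.3 km  (cumulative 185.6 km)
Delta→Echo: 142.2 km  (cumulative 327.9 km)
Cumulative distance at Echo ≈ 328 km.

328 km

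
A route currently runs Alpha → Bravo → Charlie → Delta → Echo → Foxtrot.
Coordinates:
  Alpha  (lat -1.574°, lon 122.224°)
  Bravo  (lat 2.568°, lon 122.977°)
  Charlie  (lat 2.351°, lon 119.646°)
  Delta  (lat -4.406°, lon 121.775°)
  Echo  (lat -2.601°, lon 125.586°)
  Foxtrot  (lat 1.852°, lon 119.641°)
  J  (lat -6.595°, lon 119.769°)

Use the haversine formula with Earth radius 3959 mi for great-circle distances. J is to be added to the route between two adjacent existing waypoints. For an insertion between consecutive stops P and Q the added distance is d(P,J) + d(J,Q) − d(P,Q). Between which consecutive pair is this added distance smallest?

Added distance for inserting J between each consecutive pair:
Alpha–Bravo: 765.8 mi
Bravo–Charlie: 1058.5 mi
Charlie–Delta: 333.4 mi
Delta–Echo: 400.2 mi
Echo–Foxtrot: 557.0 mi
Smallest added distance is 333.4 mi, inserting between Charlie and Delta.

between Charlie and Delta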